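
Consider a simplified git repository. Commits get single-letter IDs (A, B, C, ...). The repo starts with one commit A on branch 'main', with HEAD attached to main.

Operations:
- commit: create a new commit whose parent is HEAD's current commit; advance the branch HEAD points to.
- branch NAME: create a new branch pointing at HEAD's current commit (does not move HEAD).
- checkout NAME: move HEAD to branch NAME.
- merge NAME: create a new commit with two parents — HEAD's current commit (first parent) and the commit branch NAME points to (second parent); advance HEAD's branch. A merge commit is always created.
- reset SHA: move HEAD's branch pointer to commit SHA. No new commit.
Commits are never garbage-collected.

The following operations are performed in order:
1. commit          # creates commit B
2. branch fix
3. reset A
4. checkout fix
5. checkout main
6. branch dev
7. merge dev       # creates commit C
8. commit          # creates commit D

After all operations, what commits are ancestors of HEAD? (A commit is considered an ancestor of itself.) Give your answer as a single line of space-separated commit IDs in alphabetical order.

Answer: A C D

Derivation:
After op 1 (commit): HEAD=main@B [main=B]
After op 2 (branch): HEAD=main@B [fix=B main=B]
After op 3 (reset): HEAD=main@A [fix=B main=A]
After op 4 (checkout): HEAD=fix@B [fix=B main=A]
After op 5 (checkout): HEAD=main@A [fix=B main=A]
After op 6 (branch): HEAD=main@A [dev=A fix=B main=A]
After op 7 (merge): HEAD=main@C [dev=A fix=B main=C]
After op 8 (commit): HEAD=main@D [dev=A fix=B main=D]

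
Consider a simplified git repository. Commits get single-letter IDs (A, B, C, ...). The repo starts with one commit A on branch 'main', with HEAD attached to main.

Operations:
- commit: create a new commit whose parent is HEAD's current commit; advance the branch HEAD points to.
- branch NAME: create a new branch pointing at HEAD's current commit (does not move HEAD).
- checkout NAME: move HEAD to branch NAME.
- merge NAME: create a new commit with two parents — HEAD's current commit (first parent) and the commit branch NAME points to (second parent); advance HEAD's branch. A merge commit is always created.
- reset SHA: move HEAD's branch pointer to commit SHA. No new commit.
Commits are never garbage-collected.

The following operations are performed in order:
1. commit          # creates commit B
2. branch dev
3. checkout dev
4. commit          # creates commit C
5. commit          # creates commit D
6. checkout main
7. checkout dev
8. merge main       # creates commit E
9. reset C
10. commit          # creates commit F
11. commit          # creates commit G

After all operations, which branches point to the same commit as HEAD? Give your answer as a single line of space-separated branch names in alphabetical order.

Answer: dev

Derivation:
After op 1 (commit): HEAD=main@B [main=B]
After op 2 (branch): HEAD=main@B [dev=B main=B]
After op 3 (checkout): HEAD=dev@B [dev=B main=B]
After op 4 (commit): HEAD=dev@C [dev=C main=B]
After op 5 (commit): HEAD=dev@D [dev=D main=B]
After op 6 (checkout): HEAD=main@B [dev=D main=B]
After op 7 (checkout): HEAD=dev@D [dev=D main=B]
After op 8 (merge): HEAD=dev@E [dev=E main=B]
After op 9 (reset): HEAD=dev@C [dev=C main=B]
After op 10 (commit): HEAD=dev@F [dev=F main=B]
After op 11 (commit): HEAD=dev@G [dev=G main=B]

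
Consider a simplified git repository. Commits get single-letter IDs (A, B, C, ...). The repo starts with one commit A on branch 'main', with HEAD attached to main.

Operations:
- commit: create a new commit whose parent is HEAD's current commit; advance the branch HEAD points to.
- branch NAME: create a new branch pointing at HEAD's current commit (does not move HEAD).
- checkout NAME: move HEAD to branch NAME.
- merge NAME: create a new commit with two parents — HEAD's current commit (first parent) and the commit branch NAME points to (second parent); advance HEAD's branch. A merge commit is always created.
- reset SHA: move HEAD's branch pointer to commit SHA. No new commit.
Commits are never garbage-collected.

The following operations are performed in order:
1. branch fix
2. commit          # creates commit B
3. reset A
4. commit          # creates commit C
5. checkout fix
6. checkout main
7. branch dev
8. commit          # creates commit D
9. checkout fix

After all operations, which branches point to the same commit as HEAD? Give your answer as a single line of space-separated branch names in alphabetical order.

After op 1 (branch): HEAD=main@A [fix=A main=A]
After op 2 (commit): HEAD=main@B [fix=A main=B]
After op 3 (reset): HEAD=main@A [fix=A main=A]
After op 4 (commit): HEAD=main@C [fix=A main=C]
After op 5 (checkout): HEAD=fix@A [fix=A main=C]
After op 6 (checkout): HEAD=main@C [fix=A main=C]
After op 7 (branch): HEAD=main@C [dev=C fix=A main=C]
After op 8 (commit): HEAD=main@D [dev=C fix=A main=D]
After op 9 (checkout): HEAD=fix@A [dev=C fix=A main=D]

Answer: fix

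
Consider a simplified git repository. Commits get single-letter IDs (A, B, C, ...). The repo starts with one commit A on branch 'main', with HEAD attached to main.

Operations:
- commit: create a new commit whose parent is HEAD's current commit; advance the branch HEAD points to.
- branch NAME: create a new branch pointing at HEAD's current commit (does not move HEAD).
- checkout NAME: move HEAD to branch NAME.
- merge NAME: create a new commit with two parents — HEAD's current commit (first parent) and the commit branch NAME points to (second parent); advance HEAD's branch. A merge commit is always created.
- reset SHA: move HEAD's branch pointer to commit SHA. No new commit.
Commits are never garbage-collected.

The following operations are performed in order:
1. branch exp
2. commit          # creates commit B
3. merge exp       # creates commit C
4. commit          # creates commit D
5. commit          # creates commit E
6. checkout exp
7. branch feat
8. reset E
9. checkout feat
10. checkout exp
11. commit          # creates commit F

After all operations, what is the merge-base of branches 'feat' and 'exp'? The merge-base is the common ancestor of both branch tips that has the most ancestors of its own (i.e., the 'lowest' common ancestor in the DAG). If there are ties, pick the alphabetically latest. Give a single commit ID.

Answer: A

Derivation:
After op 1 (branch): HEAD=main@A [exp=A main=A]
After op 2 (commit): HEAD=main@B [exp=A main=B]
After op 3 (merge): HEAD=main@C [exp=A main=C]
After op 4 (commit): HEAD=main@D [exp=A main=D]
After op 5 (commit): HEAD=main@E [exp=A main=E]
After op 6 (checkout): HEAD=exp@A [exp=A main=E]
After op 7 (branch): HEAD=exp@A [exp=A feat=A main=E]
After op 8 (reset): HEAD=exp@E [exp=E feat=A main=E]
After op 9 (checkout): HEAD=feat@A [exp=E feat=A main=E]
After op 10 (checkout): HEAD=exp@E [exp=E feat=A main=E]
After op 11 (commit): HEAD=exp@F [exp=F feat=A main=E]
ancestors(feat=A): ['A']
ancestors(exp=F): ['A', 'B', 'C', 'D', 'E', 'F']
common: ['A']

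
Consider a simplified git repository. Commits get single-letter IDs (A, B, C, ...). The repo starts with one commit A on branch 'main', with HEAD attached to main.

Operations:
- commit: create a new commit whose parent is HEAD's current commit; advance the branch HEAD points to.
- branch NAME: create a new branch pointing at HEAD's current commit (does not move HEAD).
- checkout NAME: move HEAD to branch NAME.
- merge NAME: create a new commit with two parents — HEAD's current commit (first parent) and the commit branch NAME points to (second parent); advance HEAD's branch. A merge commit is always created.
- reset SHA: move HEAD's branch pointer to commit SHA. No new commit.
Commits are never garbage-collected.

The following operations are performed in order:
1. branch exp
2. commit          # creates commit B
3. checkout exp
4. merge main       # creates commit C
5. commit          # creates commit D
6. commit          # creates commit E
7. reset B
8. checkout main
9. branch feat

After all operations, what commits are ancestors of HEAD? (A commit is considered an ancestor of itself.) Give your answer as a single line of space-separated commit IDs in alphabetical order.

Answer: A B

Derivation:
After op 1 (branch): HEAD=main@A [exp=A main=A]
After op 2 (commit): HEAD=main@B [exp=A main=B]
After op 3 (checkout): HEAD=exp@A [exp=A main=B]
After op 4 (merge): HEAD=exp@C [exp=C main=B]
After op 5 (commit): HEAD=exp@D [exp=D main=B]
After op 6 (commit): HEAD=exp@E [exp=E main=B]
After op 7 (reset): HEAD=exp@B [exp=B main=B]
After op 8 (checkout): HEAD=main@B [exp=B main=B]
After op 9 (branch): HEAD=main@B [exp=B feat=B main=B]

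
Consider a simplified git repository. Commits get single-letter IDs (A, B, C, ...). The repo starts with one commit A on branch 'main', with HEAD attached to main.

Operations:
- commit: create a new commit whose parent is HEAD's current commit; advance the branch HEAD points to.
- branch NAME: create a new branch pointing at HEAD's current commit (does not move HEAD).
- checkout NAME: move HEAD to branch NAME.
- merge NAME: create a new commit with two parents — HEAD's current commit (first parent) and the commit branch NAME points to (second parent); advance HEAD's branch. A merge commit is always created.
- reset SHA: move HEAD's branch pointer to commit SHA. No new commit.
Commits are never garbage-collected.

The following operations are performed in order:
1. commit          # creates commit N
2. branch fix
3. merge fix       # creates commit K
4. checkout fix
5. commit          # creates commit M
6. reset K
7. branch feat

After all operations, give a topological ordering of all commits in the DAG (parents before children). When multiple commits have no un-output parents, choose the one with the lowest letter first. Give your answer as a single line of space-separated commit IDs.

Answer: A N K M

Derivation:
After op 1 (commit): HEAD=main@N [main=N]
After op 2 (branch): HEAD=main@N [fix=N main=N]
After op 3 (merge): HEAD=main@K [fix=N main=K]
After op 4 (checkout): HEAD=fix@N [fix=N main=K]
After op 5 (commit): HEAD=fix@M [fix=M main=K]
After op 6 (reset): HEAD=fix@K [fix=K main=K]
After op 7 (branch): HEAD=fix@K [feat=K fix=K main=K]
commit A: parents=[]
commit K: parents=['N', 'N']
commit M: parents=['N']
commit N: parents=['A']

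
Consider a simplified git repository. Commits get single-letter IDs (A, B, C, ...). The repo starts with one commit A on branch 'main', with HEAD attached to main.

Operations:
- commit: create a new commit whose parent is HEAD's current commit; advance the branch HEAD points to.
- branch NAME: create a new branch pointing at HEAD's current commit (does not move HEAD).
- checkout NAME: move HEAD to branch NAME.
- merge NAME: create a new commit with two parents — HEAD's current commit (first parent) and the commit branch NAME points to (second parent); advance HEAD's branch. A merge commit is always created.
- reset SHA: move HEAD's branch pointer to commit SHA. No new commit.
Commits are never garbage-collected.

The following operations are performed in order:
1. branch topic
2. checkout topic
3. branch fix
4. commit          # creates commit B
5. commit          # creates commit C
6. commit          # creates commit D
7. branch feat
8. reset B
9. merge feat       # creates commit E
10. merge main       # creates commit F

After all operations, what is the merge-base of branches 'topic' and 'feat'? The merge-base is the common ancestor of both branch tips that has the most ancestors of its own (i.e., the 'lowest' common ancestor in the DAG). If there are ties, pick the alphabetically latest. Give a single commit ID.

Answer: D

Derivation:
After op 1 (branch): HEAD=main@A [main=A topic=A]
After op 2 (checkout): HEAD=topic@A [main=A topic=A]
After op 3 (branch): HEAD=topic@A [fix=A main=A topic=A]
After op 4 (commit): HEAD=topic@B [fix=A main=A topic=B]
After op 5 (commit): HEAD=topic@C [fix=A main=A topic=C]
After op 6 (commit): HEAD=topic@D [fix=A main=A topic=D]
After op 7 (branch): HEAD=topic@D [feat=D fix=A main=A topic=D]
After op 8 (reset): HEAD=topic@B [feat=D fix=A main=A topic=B]
After op 9 (merge): HEAD=topic@E [feat=D fix=A main=A topic=E]
After op 10 (merge): HEAD=topic@F [feat=D fix=A main=A topic=F]
ancestors(topic=F): ['A', 'B', 'C', 'D', 'E', 'F']
ancestors(feat=D): ['A', 'B', 'C', 'D']
common: ['A', 'B', 'C', 'D']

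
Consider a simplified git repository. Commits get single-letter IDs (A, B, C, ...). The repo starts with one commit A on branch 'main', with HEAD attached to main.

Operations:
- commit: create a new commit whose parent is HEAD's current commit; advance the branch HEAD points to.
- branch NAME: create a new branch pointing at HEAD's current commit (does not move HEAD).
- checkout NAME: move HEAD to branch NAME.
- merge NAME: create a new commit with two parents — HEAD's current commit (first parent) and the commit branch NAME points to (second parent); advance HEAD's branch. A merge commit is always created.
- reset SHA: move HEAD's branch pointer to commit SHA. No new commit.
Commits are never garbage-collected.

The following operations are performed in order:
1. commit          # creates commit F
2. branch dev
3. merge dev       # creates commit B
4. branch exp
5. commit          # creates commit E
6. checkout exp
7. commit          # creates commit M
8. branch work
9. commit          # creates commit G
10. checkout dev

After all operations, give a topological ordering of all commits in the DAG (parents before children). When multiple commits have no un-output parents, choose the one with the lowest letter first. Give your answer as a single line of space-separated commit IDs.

Answer: A F B E M G

Derivation:
After op 1 (commit): HEAD=main@F [main=F]
After op 2 (branch): HEAD=main@F [dev=F main=F]
After op 3 (merge): HEAD=main@B [dev=F main=B]
After op 4 (branch): HEAD=main@B [dev=F exp=B main=B]
After op 5 (commit): HEAD=main@E [dev=F exp=B main=E]
After op 6 (checkout): HEAD=exp@B [dev=F exp=B main=E]
After op 7 (commit): HEAD=exp@M [dev=F exp=M main=E]
After op 8 (branch): HEAD=exp@M [dev=F exp=M main=E work=M]
After op 9 (commit): HEAD=exp@G [dev=F exp=G main=E work=M]
After op 10 (checkout): HEAD=dev@F [dev=F exp=G main=E work=M]
commit A: parents=[]
commit B: parents=['F', 'F']
commit E: parents=['B']
commit F: parents=['A']
commit G: parents=['M']
commit M: parents=['B']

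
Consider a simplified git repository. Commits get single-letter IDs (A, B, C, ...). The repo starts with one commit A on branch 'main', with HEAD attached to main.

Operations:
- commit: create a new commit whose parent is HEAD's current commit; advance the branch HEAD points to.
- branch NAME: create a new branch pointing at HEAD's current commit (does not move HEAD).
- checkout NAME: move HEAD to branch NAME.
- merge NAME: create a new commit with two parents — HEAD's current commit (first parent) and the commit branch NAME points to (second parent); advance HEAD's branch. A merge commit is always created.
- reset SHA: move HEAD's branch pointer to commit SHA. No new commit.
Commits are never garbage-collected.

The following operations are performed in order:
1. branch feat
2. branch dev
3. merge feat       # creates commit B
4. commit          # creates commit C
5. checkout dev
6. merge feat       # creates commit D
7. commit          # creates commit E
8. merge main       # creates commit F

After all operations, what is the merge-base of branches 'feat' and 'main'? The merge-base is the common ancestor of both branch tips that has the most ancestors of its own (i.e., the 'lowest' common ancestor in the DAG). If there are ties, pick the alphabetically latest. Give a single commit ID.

Answer: A

Derivation:
After op 1 (branch): HEAD=main@A [feat=A main=A]
After op 2 (branch): HEAD=main@A [dev=A feat=A main=A]
After op 3 (merge): HEAD=main@B [dev=A feat=A main=B]
After op 4 (commit): HEAD=main@C [dev=A feat=A main=C]
After op 5 (checkout): HEAD=dev@A [dev=A feat=A main=C]
After op 6 (merge): HEAD=dev@D [dev=D feat=A main=C]
After op 7 (commit): HEAD=dev@E [dev=E feat=A main=C]
After op 8 (merge): HEAD=dev@F [dev=F feat=A main=C]
ancestors(feat=A): ['A']
ancestors(main=C): ['A', 'B', 'C']
common: ['A']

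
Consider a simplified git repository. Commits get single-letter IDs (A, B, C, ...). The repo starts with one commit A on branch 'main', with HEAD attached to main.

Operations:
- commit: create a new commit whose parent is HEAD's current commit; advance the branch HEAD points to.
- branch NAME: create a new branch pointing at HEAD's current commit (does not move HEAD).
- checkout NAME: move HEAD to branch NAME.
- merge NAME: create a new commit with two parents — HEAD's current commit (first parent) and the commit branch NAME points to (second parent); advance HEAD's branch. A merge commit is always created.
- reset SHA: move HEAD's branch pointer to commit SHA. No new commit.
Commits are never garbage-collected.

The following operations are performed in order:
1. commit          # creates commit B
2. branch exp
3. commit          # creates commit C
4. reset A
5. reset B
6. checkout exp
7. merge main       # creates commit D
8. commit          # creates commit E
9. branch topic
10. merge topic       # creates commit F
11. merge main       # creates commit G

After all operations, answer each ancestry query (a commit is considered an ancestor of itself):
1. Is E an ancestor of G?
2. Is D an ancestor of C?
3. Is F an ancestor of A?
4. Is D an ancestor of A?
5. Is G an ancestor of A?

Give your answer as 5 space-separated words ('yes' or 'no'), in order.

After op 1 (commit): HEAD=main@B [main=B]
After op 2 (branch): HEAD=main@B [exp=B main=B]
After op 3 (commit): HEAD=main@C [exp=B main=C]
After op 4 (reset): HEAD=main@A [exp=B main=A]
After op 5 (reset): HEAD=main@B [exp=B main=B]
After op 6 (checkout): HEAD=exp@B [exp=B main=B]
After op 7 (merge): HEAD=exp@D [exp=D main=B]
After op 8 (commit): HEAD=exp@E [exp=E main=B]
After op 9 (branch): HEAD=exp@E [exp=E main=B topic=E]
After op 10 (merge): HEAD=exp@F [exp=F main=B topic=E]
After op 11 (merge): HEAD=exp@G [exp=G main=B topic=E]
ancestors(G) = {A,B,D,E,F,G}; E in? yes
ancestors(C) = {A,B,C}; D in? no
ancestors(A) = {A}; F in? no
ancestors(A) = {A}; D in? no
ancestors(A) = {A}; G in? no

Answer: yes no no no no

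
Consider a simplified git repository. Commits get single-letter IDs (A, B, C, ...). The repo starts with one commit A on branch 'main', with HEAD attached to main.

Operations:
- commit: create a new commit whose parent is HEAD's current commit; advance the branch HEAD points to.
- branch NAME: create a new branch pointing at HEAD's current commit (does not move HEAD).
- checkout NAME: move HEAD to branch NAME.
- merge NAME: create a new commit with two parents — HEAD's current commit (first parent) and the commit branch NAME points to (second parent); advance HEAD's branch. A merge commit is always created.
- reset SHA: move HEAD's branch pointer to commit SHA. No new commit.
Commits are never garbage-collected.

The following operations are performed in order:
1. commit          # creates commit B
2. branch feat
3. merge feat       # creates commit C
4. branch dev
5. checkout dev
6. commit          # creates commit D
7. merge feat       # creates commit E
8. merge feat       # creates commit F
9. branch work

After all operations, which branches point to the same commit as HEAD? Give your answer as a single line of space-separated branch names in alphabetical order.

Answer: dev work

Derivation:
After op 1 (commit): HEAD=main@B [main=B]
After op 2 (branch): HEAD=main@B [feat=B main=B]
After op 3 (merge): HEAD=main@C [feat=B main=C]
After op 4 (branch): HEAD=main@C [dev=C feat=B main=C]
After op 5 (checkout): HEAD=dev@C [dev=C feat=B main=C]
After op 6 (commit): HEAD=dev@D [dev=D feat=B main=C]
After op 7 (merge): HEAD=dev@E [dev=E feat=B main=C]
After op 8 (merge): HEAD=dev@F [dev=F feat=B main=C]
After op 9 (branch): HEAD=dev@F [dev=F feat=B main=C work=F]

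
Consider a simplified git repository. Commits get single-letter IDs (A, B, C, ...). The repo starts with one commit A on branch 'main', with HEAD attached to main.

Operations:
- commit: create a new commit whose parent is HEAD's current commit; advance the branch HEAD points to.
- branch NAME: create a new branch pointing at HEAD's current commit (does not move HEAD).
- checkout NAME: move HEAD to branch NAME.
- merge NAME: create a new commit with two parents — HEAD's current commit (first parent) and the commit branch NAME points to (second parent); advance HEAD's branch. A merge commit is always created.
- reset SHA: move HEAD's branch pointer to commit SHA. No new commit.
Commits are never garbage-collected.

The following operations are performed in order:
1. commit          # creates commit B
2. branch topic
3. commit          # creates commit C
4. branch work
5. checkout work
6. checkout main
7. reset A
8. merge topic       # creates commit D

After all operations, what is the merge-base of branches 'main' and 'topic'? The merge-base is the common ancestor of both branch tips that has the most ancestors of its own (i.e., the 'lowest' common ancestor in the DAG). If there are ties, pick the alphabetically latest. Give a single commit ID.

Answer: B

Derivation:
After op 1 (commit): HEAD=main@B [main=B]
After op 2 (branch): HEAD=main@B [main=B topic=B]
After op 3 (commit): HEAD=main@C [main=C topic=B]
After op 4 (branch): HEAD=main@C [main=C topic=B work=C]
After op 5 (checkout): HEAD=work@C [main=C topic=B work=C]
After op 6 (checkout): HEAD=main@C [main=C topic=B work=C]
After op 7 (reset): HEAD=main@A [main=A topic=B work=C]
After op 8 (merge): HEAD=main@D [main=D topic=B work=C]
ancestors(main=D): ['A', 'B', 'D']
ancestors(topic=B): ['A', 'B']
common: ['A', 'B']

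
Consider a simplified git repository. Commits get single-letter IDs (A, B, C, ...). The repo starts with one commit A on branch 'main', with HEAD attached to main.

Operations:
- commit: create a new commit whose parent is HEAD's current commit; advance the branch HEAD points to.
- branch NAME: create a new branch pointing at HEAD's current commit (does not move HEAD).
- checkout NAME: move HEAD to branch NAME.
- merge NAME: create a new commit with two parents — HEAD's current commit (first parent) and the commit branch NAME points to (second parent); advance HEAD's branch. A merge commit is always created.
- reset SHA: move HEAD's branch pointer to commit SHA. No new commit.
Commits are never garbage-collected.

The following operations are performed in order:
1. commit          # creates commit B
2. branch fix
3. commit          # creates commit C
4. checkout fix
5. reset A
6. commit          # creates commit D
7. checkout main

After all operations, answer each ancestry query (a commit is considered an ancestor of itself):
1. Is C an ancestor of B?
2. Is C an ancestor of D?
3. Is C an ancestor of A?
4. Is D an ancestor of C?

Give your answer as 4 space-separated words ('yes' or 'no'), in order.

After op 1 (commit): HEAD=main@B [main=B]
After op 2 (branch): HEAD=main@B [fix=B main=B]
After op 3 (commit): HEAD=main@C [fix=B main=C]
After op 4 (checkout): HEAD=fix@B [fix=B main=C]
After op 5 (reset): HEAD=fix@A [fix=A main=C]
After op 6 (commit): HEAD=fix@D [fix=D main=C]
After op 7 (checkout): HEAD=main@C [fix=D main=C]
ancestors(B) = {A,B}; C in? no
ancestors(D) = {A,D}; C in? no
ancestors(A) = {A}; C in? no
ancestors(C) = {A,B,C}; D in? no

Answer: no no no no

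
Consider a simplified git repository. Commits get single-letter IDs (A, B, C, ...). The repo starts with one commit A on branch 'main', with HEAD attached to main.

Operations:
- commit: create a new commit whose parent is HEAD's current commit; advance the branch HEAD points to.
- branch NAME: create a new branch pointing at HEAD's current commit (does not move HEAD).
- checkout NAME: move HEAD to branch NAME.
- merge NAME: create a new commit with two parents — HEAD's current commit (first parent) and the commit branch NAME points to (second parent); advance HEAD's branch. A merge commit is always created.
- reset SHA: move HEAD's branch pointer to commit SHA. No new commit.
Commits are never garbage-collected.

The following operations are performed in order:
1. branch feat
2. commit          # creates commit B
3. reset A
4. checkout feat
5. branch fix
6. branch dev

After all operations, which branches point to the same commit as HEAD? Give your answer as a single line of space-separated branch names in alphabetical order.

Answer: dev feat fix main

Derivation:
After op 1 (branch): HEAD=main@A [feat=A main=A]
After op 2 (commit): HEAD=main@B [feat=A main=B]
After op 3 (reset): HEAD=main@A [feat=A main=A]
After op 4 (checkout): HEAD=feat@A [feat=A main=A]
After op 5 (branch): HEAD=feat@A [feat=A fix=A main=A]
After op 6 (branch): HEAD=feat@A [dev=A feat=A fix=A main=A]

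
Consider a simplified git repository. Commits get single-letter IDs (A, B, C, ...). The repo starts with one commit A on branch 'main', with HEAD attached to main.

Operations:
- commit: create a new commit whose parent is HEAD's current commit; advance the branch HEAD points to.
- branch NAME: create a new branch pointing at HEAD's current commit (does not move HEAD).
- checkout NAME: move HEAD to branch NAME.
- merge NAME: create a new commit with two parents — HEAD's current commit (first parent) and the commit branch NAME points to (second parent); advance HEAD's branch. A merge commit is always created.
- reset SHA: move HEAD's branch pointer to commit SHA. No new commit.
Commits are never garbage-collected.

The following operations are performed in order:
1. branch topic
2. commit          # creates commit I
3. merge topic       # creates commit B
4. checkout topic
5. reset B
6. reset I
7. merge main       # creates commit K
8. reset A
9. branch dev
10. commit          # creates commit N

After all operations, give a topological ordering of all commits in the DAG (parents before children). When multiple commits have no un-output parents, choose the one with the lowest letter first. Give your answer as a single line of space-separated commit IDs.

After op 1 (branch): HEAD=main@A [main=A topic=A]
After op 2 (commit): HEAD=main@I [main=I topic=A]
After op 3 (merge): HEAD=main@B [main=B topic=A]
After op 4 (checkout): HEAD=topic@A [main=B topic=A]
After op 5 (reset): HEAD=topic@B [main=B topic=B]
After op 6 (reset): HEAD=topic@I [main=B topic=I]
After op 7 (merge): HEAD=topic@K [main=B topic=K]
After op 8 (reset): HEAD=topic@A [main=B topic=A]
After op 9 (branch): HEAD=topic@A [dev=A main=B topic=A]
After op 10 (commit): HEAD=topic@N [dev=A main=B topic=N]
commit A: parents=[]
commit B: parents=['I', 'A']
commit I: parents=['A']
commit K: parents=['I', 'B']
commit N: parents=['A']

Answer: A I B K N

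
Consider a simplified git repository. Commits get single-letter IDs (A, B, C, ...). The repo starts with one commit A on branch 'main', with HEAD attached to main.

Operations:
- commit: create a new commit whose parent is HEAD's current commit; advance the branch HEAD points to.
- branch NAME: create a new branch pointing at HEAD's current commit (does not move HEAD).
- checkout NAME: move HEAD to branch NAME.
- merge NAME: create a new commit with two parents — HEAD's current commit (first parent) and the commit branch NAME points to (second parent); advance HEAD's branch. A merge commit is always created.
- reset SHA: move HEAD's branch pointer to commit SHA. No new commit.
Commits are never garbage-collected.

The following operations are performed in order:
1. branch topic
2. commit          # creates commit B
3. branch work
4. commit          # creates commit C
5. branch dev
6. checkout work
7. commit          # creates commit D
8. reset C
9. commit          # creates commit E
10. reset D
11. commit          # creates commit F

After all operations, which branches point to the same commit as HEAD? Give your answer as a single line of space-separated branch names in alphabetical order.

After op 1 (branch): HEAD=main@A [main=A topic=A]
After op 2 (commit): HEAD=main@B [main=B topic=A]
After op 3 (branch): HEAD=main@B [main=B topic=A work=B]
After op 4 (commit): HEAD=main@C [main=C topic=A work=B]
After op 5 (branch): HEAD=main@C [dev=C main=C topic=A work=B]
After op 6 (checkout): HEAD=work@B [dev=C main=C topic=A work=B]
After op 7 (commit): HEAD=work@D [dev=C main=C topic=A work=D]
After op 8 (reset): HEAD=work@C [dev=C main=C topic=A work=C]
After op 9 (commit): HEAD=work@E [dev=C main=C topic=A work=E]
After op 10 (reset): HEAD=work@D [dev=C main=C topic=A work=D]
After op 11 (commit): HEAD=work@F [dev=C main=C topic=A work=F]

Answer: work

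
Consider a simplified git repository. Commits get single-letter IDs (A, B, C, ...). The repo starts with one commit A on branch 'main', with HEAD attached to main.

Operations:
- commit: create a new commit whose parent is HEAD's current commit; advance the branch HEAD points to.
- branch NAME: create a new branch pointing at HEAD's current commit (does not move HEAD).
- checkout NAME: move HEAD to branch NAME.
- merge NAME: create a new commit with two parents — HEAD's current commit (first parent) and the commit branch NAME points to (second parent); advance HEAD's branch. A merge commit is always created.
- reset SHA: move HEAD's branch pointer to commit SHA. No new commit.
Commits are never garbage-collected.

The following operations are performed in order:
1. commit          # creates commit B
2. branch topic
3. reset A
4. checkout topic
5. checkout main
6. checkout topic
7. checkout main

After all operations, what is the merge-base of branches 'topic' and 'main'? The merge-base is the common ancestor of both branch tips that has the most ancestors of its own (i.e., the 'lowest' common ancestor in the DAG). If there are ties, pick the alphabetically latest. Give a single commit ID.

Answer: A

Derivation:
After op 1 (commit): HEAD=main@B [main=B]
After op 2 (branch): HEAD=main@B [main=B topic=B]
After op 3 (reset): HEAD=main@A [main=A topic=B]
After op 4 (checkout): HEAD=topic@B [main=A topic=B]
After op 5 (checkout): HEAD=main@A [main=A topic=B]
After op 6 (checkout): HEAD=topic@B [main=A topic=B]
After op 7 (checkout): HEAD=main@A [main=A topic=B]
ancestors(topic=B): ['A', 'B']
ancestors(main=A): ['A']
common: ['A']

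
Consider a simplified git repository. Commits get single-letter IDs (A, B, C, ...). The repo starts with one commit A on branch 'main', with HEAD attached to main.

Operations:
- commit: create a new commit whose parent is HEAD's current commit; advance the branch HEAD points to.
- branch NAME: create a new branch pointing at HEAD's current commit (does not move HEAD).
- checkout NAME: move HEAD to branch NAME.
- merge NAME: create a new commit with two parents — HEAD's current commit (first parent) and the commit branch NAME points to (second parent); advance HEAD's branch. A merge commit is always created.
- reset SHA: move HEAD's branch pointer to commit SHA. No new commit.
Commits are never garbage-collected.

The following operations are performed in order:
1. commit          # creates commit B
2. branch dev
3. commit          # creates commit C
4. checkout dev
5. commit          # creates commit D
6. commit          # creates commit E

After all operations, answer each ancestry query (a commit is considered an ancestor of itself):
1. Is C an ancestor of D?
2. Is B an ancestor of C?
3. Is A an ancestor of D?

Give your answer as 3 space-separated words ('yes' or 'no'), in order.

Answer: no yes yes

Derivation:
After op 1 (commit): HEAD=main@B [main=B]
After op 2 (branch): HEAD=main@B [dev=B main=B]
After op 3 (commit): HEAD=main@C [dev=B main=C]
After op 4 (checkout): HEAD=dev@B [dev=B main=C]
After op 5 (commit): HEAD=dev@D [dev=D main=C]
After op 6 (commit): HEAD=dev@E [dev=E main=C]
ancestors(D) = {A,B,D}; C in? no
ancestors(C) = {A,B,C}; B in? yes
ancestors(D) = {A,B,D}; A in? yes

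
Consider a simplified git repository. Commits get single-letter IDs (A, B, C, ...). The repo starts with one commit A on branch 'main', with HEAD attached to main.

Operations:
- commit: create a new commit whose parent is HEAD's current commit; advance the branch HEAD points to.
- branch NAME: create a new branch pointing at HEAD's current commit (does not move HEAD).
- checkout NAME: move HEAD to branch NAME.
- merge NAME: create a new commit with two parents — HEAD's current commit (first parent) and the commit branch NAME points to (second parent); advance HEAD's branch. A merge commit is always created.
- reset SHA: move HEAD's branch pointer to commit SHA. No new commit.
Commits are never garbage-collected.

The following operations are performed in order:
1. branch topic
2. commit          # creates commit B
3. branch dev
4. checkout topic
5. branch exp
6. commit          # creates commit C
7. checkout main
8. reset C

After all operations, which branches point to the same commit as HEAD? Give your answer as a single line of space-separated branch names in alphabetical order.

Answer: main topic

Derivation:
After op 1 (branch): HEAD=main@A [main=A topic=A]
After op 2 (commit): HEAD=main@B [main=B topic=A]
After op 3 (branch): HEAD=main@B [dev=B main=B topic=A]
After op 4 (checkout): HEAD=topic@A [dev=B main=B topic=A]
After op 5 (branch): HEAD=topic@A [dev=B exp=A main=B topic=A]
After op 6 (commit): HEAD=topic@C [dev=B exp=A main=B topic=C]
After op 7 (checkout): HEAD=main@B [dev=B exp=A main=B topic=C]
After op 8 (reset): HEAD=main@C [dev=B exp=A main=C topic=C]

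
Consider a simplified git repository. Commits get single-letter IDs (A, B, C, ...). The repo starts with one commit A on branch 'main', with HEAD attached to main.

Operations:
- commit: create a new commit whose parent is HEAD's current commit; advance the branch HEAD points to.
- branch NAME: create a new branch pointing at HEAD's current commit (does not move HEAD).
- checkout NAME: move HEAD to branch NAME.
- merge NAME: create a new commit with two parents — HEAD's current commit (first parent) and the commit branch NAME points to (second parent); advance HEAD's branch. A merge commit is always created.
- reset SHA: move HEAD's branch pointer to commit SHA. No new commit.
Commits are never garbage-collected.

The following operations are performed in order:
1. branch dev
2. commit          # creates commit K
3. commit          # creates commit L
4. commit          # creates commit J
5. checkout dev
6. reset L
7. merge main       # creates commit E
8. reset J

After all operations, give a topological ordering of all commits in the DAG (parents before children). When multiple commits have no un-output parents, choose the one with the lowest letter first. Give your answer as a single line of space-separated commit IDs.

Answer: A K L J E

Derivation:
After op 1 (branch): HEAD=main@A [dev=A main=A]
After op 2 (commit): HEAD=main@K [dev=A main=K]
After op 3 (commit): HEAD=main@L [dev=A main=L]
After op 4 (commit): HEAD=main@J [dev=A main=J]
After op 5 (checkout): HEAD=dev@A [dev=A main=J]
After op 6 (reset): HEAD=dev@L [dev=L main=J]
After op 7 (merge): HEAD=dev@E [dev=E main=J]
After op 8 (reset): HEAD=dev@J [dev=J main=J]
commit A: parents=[]
commit E: parents=['L', 'J']
commit J: parents=['L']
commit K: parents=['A']
commit L: parents=['K']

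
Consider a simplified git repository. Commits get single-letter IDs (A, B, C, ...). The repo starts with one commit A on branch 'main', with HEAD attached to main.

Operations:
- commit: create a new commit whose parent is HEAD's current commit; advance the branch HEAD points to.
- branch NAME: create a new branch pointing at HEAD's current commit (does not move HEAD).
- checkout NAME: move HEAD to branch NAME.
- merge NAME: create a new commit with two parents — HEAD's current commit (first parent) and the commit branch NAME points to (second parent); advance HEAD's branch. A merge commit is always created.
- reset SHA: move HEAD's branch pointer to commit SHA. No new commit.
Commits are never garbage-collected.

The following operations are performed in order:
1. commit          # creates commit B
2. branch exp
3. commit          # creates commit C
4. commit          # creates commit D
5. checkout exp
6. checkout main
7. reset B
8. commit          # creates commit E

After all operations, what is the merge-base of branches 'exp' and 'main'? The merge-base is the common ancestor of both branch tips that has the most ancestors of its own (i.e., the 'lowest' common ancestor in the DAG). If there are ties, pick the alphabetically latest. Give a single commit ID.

Answer: B

Derivation:
After op 1 (commit): HEAD=main@B [main=B]
After op 2 (branch): HEAD=main@B [exp=B main=B]
After op 3 (commit): HEAD=main@C [exp=B main=C]
After op 4 (commit): HEAD=main@D [exp=B main=D]
After op 5 (checkout): HEAD=exp@B [exp=B main=D]
After op 6 (checkout): HEAD=main@D [exp=B main=D]
After op 7 (reset): HEAD=main@B [exp=B main=B]
After op 8 (commit): HEAD=main@E [exp=B main=E]
ancestors(exp=B): ['A', 'B']
ancestors(main=E): ['A', 'B', 'E']
common: ['A', 'B']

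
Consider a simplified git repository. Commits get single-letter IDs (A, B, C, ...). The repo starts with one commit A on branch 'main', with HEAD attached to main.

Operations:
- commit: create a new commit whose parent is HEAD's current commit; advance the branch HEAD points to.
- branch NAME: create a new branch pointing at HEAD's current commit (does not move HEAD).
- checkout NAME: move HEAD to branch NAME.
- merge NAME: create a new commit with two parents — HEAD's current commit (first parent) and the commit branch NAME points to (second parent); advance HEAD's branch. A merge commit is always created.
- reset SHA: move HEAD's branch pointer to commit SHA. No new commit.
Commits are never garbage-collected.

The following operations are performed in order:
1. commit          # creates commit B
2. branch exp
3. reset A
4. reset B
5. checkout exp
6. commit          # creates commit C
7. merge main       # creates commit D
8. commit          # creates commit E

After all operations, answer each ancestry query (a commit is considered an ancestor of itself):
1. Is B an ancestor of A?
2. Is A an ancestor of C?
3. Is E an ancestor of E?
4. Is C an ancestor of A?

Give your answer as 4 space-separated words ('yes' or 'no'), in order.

After op 1 (commit): HEAD=main@B [main=B]
After op 2 (branch): HEAD=main@B [exp=B main=B]
After op 3 (reset): HEAD=main@A [exp=B main=A]
After op 4 (reset): HEAD=main@B [exp=B main=B]
After op 5 (checkout): HEAD=exp@B [exp=B main=B]
After op 6 (commit): HEAD=exp@C [exp=C main=B]
After op 7 (merge): HEAD=exp@D [exp=D main=B]
After op 8 (commit): HEAD=exp@E [exp=E main=B]
ancestors(A) = {A}; B in? no
ancestors(C) = {A,B,C}; A in? yes
ancestors(E) = {A,B,C,D,E}; E in? yes
ancestors(A) = {A}; C in? no

Answer: no yes yes no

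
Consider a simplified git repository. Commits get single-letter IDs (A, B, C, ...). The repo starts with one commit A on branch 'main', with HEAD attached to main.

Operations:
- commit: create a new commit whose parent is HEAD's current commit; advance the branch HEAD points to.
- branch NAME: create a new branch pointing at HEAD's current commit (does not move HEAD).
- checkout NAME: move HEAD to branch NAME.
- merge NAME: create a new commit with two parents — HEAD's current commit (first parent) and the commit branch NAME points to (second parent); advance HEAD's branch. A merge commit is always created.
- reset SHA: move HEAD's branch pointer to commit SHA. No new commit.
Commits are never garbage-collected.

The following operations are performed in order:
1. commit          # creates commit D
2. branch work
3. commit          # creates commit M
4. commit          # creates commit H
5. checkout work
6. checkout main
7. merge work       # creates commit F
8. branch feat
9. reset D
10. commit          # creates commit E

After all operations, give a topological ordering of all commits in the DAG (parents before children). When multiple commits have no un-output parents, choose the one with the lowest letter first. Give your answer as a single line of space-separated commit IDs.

Answer: A D E M H F

Derivation:
After op 1 (commit): HEAD=main@D [main=D]
After op 2 (branch): HEAD=main@D [main=D work=D]
After op 3 (commit): HEAD=main@M [main=M work=D]
After op 4 (commit): HEAD=main@H [main=H work=D]
After op 5 (checkout): HEAD=work@D [main=H work=D]
After op 6 (checkout): HEAD=main@H [main=H work=D]
After op 7 (merge): HEAD=main@F [main=F work=D]
After op 8 (branch): HEAD=main@F [feat=F main=F work=D]
After op 9 (reset): HEAD=main@D [feat=F main=D work=D]
After op 10 (commit): HEAD=main@E [feat=F main=E work=D]
commit A: parents=[]
commit D: parents=['A']
commit E: parents=['D']
commit F: parents=['H', 'D']
commit H: parents=['M']
commit M: parents=['D']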